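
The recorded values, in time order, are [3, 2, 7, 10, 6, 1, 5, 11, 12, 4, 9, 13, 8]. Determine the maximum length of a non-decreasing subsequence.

Track the smallest tail for each achievable length (allowing ties):
3 → extends → [3]
2 → replaces 3 → [2]
7 → extends → [2, 7]
10 → extends → [2, 7, 10]
6 → replaces 7 → [2, 6, 10]
1 → replaces 2 → [1, 6, 10]
5 → replaces 6 → [1, 5, 10]
11 → extends → [1, 5, 10, 11]
12 → extends → [1, 5, 10, 11, 12]
4 → replaces 5 → [1, 4, 10, 11, 12]
9 → replaces 10 → [1, 4, 9, 11, 12]
13 → extends → [1, 4, 9, 11, 12, 13]
8 → replaces 9 → [1, 4, 8, 11, 12, 13]
Six tails, so the longest non-decreasing subsequence has length 6 (e.g. 3, 7, 10, 11, 12, 13).

6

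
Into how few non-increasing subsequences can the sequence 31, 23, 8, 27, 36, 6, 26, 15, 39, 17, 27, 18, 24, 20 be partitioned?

5

Place each on the leftmost legal pile:
31 → new pile 1 (tops now [31])
23 → pile 1 (tops now [23])
8 → pile 1 (tops now [8])
27 → new pile 2 (tops now [8, 27])
36 → new pile 3 (tops now [8, 27, 36])
6 → pile 1 (tops now [6, 27, 36])
26 → pile 2 (tops now [6, 26, 36])
15 → pile 2 (tops now [6, 15, 36])
39 → new pile 4 (tops now [6, 15, 36, 39])
17 → pile 3 (tops now [6, 15, 17, 39])
27 → pile 4 (tops now [6, 15, 17, 27])
18 → pile 4 (tops now [6, 15, 17, 18])
24 → new pile 5 (tops now [6, 15, 17, 18, 24])
20 → pile 5 (tops now [6, 15, 17, 18, 20])
Five piles.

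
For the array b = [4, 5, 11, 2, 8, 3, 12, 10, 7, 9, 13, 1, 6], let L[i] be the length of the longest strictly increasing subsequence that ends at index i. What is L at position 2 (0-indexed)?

dp[i] = 1 + max{dp[j] : j<i, b[j]<b[i]} (or 1 if no such j):
i:      0  1  2  3  4  5  6  7  8  9 10 11 12
b[i]:   4  5 11  2  8  3 12 10  7  9 13  1  6
dp:     1  2  3  1  3  2  4  4  3  4  5  1  3
At index 2 the value is 3.

3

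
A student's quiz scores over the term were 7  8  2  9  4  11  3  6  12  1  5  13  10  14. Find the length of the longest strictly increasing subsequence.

7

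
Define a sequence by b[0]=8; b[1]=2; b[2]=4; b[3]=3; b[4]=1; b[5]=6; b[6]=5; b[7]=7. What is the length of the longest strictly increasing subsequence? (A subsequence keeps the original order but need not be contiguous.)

4

Let dp[i] be the length of the longest such subsequence ending at index i:
i:     0 1 2 3 4 5 6 7
b[i]:  8 2 4 3 1 6 5 7
dp:    1 1 2 2 1 3 3 4
Maximum dp value is 4.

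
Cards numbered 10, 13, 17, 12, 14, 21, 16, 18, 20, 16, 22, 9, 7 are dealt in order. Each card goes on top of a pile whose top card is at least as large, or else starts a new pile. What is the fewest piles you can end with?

7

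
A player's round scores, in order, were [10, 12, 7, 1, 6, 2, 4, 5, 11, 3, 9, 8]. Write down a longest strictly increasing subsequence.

1, 2, 4, 5, 11

Patience tails give the LIS length; then backtrack through the dp parents:
10 → extends → [10]
12 → extends → [10, 12]
7 → replaces 10 → [7, 12]
1 → replaces 7 → [1, 12]
6 → replaces 12 → [1, 6]
2 → replaces 6 → [1, 2]
4 → extends → [1, 2, 4]
5 → extends → [1, 2, 4, 5]
11 → extends → [1, 2, 4, 5, 11]
3 → replaces 4 → [1, 2, 3, 5, 11]
9 → replaces 11 → [1, 2, 3, 5, 9]
8 → replaces 9 → [1, 2, 3, 5, 8]
Length 5; one witness is 1, 2, 4, 5, 11.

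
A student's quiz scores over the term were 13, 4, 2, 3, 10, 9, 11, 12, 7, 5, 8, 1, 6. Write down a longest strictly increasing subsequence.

2, 3, 10, 11, 12

Patience tails give the LIS length; then backtrack through the dp parents:
13 → extends → [13]
4 → replaces 13 → [4]
2 → replaces 4 → [2]
3 → extends → [2, 3]
10 → extends → [2, 3, 10]
9 → replaces 10 → [2, 3, 9]
11 → extends → [2, 3, 9, 11]
12 → extends → [2, 3, 9, 11, 12]
7 → replaces 9 → [2, 3, 7, 11, 12]
5 → replaces 7 → [2, 3, 5, 11, 12]
8 → replaces 11 → [2, 3, 5, 8, 12]
1 → replaces 2 → [1, 3, 5, 8, 12]
6 → replaces 8 → [1, 3, 5, 6, 12]
Length 5; one witness is 2, 3, 10, 11, 12.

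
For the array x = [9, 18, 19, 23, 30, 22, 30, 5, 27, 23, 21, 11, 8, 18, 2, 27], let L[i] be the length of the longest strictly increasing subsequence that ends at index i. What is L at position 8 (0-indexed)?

dp[i] = 1 + max{dp[j] : j<i, x[j]<x[i]} (or 1 if no such j):
i:      0  1  2  3  4  5  6  7  8  9 10 11 12 13 14 15
x[i]:   9 18 19 23 30 22 30  5 27 23 21 11  8 18  2 27
dp:     1  2  3  4  5  4  5  1  5  5  4  2  2  3  1  6
At index 8 the value is 5.

5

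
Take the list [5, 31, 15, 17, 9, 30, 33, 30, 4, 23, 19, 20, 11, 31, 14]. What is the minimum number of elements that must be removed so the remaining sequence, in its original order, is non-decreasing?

9

Fewest deletions = n − (longest non-decreasing subsequence).
i:      1  2  3  4  5  6  7  8  9 10 11 12 13 14 15
a[i]:   5 31 15 17  9 30 33 30  4 23 19 20 11 31 14
dp:     1  2  2  3  2  4  5  5  1  4  4  5  3  6  4
max dp = 6, so deletions = 15 − 6 = 9.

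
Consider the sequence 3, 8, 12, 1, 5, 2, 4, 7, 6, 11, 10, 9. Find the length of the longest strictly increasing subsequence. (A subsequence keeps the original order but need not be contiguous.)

Track the smallest tail for each achievable length (strict):
3 → extends → [3]
8 → extends → [3, 8]
12 → extends → [3, 8, 12]
1 → replaces 3 → [1, 8, 12]
5 → replaces 8 → [1, 5, 12]
2 → replaces 5 → [1, 2, 12]
4 → replaces 12 → [1, 2, 4]
7 → extends → [1, 2, 4, 7]
6 → replaces 7 → [1, 2, 4, 6]
11 → extends → [1, 2, 4, 6, 11]
10 → replaces 11 → [1, 2, 4, 6, 10]
9 → replaces 10 → [1, 2, 4, 6, 9]
Five tails, so the longest strictly increasing subsequence has length 5 (e.g. 1, 2, 4, 7, 11).

5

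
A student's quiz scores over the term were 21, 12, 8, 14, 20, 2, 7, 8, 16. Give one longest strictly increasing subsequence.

Patience tails give the LIS length; then backtrack through the dp parents:
21 → extends → [21]
12 → replaces 21 → [12]
8 → replaces 12 → [8]
14 → extends → [8, 14]
20 → extends → [8, 14, 20]
2 → replaces 8 → [2, 14, 20]
7 → replaces 14 → [2, 7, 20]
8 → replaces 20 → [2, 7, 8]
16 → extends → [2, 7, 8, 16]
Length 4; one witness is 2, 7, 8, 16.

2, 7, 8, 16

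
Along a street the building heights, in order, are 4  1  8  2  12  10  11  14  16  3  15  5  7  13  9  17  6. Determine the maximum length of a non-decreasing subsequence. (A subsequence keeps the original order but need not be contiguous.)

7

Track the smallest tail for each achievable length (allowing ties):
4 → extends → [4]
1 → replaces 4 → [1]
8 → extends → [1, 8]
2 → replaces 8 → [1, 2]
12 → extends → [1, 2, 12]
10 → replaces 12 → [1, 2, 10]
11 → extends → [1, 2, 10, 11]
14 → extends → [1, 2, 10, 11, 14]
16 → extends → [1, 2, 10, 11, 14, 16]
3 → replaces 10 → [1, 2, 3, 11, 14, 16]
15 → replaces 16 → [1, 2, 3, 11, 14, 15]
5 → replaces 11 → [1, 2, 3, 5, 14, 15]
7 → replaces 14 → [1, 2, 3, 5, 7, 15]
13 → replaces 15 → [1, 2, 3, 5, 7, 13]
9 → replaces 13 → [1, 2, 3, 5, 7, 9]
17 → extends → [1, 2, 3, 5, 7, 9, 17]
6 → replaces 7 → [1, 2, 3, 5, 6, 9, 17]
Seven tails, so the longest non-decreasing subsequence has length 7 (e.g. 4, 8, 10, 11, 14, 16, 17).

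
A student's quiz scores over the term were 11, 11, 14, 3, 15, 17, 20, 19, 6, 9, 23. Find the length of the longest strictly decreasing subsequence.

Negate each value so 'decreasing' becomes 'increasing', then run patience tails on the negated sequence:
-11 → extends → [-11]
-11 → already a tail → [-11]
-14 → replaces -11 → [-14]
-3 → extends → [-14, -3]
-15 → replaces -14 → [-15, -3]
-17 → replaces -15 → [-17, -3]
-20 → replaces -17 → [-20, -3]
-19 → replaces -3 → [-20, -19]
-6 → extends → [-20, -19, -6]
-9 → replaces -6 → [-20, -19, -9]
-23 → replaces -20 → [-23, -19, -9]
Three tails, so the longest strictly decreasing subsequence of the original has length 3.

3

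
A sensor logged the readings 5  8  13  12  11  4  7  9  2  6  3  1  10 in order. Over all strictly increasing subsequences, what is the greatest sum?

32

Let S[i] be the best sum of a strictly increasing subsequence ending at i:
i:      1  2  3  4  5  6  7  8  9 10 11 12 13
a[i]:   5  8 13 12 11  4  7  9  2  6  3  1 10
S:      5 13 26 25 24  4 12 22  2 11  5  1 32
Maximum is 32 (e.g. 5 + 8 + 9 + 10).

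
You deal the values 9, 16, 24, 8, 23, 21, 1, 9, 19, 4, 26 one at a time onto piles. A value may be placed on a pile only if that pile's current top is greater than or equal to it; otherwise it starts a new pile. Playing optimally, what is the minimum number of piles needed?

Place each on the leftmost legal pile:
9 → new pile 1 (tops now [9])
16 → new pile 2 (tops now [9, 16])
24 → new pile 3 (tops now [9, 16, 24])
8 → pile 1 (tops now [8, 16, 24])
23 → pile 3 (tops now [8, 16, 23])
21 → pile 3 (tops now [8, 16, 21])
1 → pile 1 (tops now [1, 16, 21])
9 → pile 2 (tops now [1, 9, 21])
19 → pile 3 (tops now [1, 9, 19])
4 → pile 2 (tops now [1, 4, 19])
26 → new pile 4 (tops now [1, 4, 19, 26])
Four piles.

4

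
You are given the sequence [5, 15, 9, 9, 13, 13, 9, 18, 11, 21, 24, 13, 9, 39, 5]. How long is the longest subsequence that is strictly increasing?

Track the smallest tail for each achievable length (strict):
5 → extends → [5]
15 → extends → [5, 15]
9 → replaces 15 → [5, 9]
9 → already a tail → [5, 9]
13 → extends → [5, 9, 13]
13 → already a tail → [5, 9, 13]
9 → already a tail → [5, 9, 13]
18 → extends → [5, 9, 13, 18]
11 → replaces 13 → [5, 9, 11, 18]
21 → extends → [5, 9, 11, 18, 21]
24 → extends → [5, 9, 11, 18, 21, 24]
13 → replaces 18 → [5, 9, 11, 13, 21, 24]
9 → already a tail → [5, 9, 11, 13, 21, 24]
39 → extends → [5, 9, 11, 13, 21, 24, 39]
5 → already a tail → [5, 9, 11, 13, 21, 24, 39]
Seven tails, so the longest strictly increasing subsequence has length 7 (e.g. 5, 9, 13, 18, 21, 24, 39).

7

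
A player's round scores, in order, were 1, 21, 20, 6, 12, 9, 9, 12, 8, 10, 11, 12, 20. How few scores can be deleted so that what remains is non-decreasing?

5

Fewest deletions = n − (longest non-decreasing subsequence).
Patience tails:
1 → extends → [1]
21 → extends → [1, 21]
20 → replaces 21 → [1, 20]
6 → replaces 20 → [1, 6]
12 → extends → [1, 6, 12]
9 → replaces 12 → [1, 6, 9]
9 → extends → [1, 6, 9, 9]
12 → extends → [1, 6, 9, 9, 12]
8 → replaces 9 → [1, 6, 8, 9, 12]
10 → replaces 12 → [1, 6, 8, 9, 10]
11 → extends → [1, 6, 8, 9, 10, 11]
12 → extends → [1, 6, 8, 9, 10, 11, 12]
20 → extends → [1, 6, 8, 9, 10, 11, 12, 20]
Longest non-decreasing subsequence has length 8, so deletions = 13 − 8 = 5.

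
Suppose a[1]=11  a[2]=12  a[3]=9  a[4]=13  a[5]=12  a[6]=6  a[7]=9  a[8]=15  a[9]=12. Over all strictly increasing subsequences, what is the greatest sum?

Let S[i] be the best sum of a strictly increasing subsequence ending at i:
i:      1  2  3  4  5  6  7  8  9
a[i]:  11 12  9 13 12  6  9 15 12
S:     11 23  9 36 23  6 15 51 27
Maximum is 51 (e.g. 11 + 12 + 13 + 15).

51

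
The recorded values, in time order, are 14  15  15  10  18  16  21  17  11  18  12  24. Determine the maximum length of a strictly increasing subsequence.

6

Track the smallest tail for each achievable length (strict):
14 → extends → [14]
15 → extends → [14, 15]
15 → already a tail → [14, 15]
10 → replaces 14 → [10, 15]
18 → extends → [10, 15, 18]
16 → replaces 18 → [10, 15, 16]
21 → extends → [10, 15, 16, 21]
17 → replaces 21 → [10, 15, 16, 17]
11 → replaces 15 → [10, 11, 16, 17]
18 → extends → [10, 11, 16, 17, 18]
12 → replaces 16 → [10, 11, 12, 17, 18]
24 → extends → [10, 11, 12, 17, 18, 24]
Six tails, so the longest strictly increasing subsequence has length 6 (e.g. 14, 15, 16, 17, 18, 24).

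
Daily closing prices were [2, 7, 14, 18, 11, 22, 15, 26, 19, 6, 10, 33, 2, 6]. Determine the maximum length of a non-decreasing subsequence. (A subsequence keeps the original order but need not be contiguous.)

7

Let dp[i] be the length of the longest such subsequence ending at index i:
i:      1  2  3  4  5  6  7  8  9 10 11 12 13 14
a[i]:   2  7 14 18 11 22 15 26 19  6 10 33  2  6
dp:     1  2  3  4  3  5  4  6  5  2  3  7  2  3
Maximum dp value is 7.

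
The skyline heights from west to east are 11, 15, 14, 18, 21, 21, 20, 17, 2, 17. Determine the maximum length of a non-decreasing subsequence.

5

Track the smallest tail for each achievable length (allowing ties):
11 → extends → [11]
15 → extends → [11, 15]
14 → replaces 15 → [11, 14]
18 → extends → [11, 14, 18]
21 → extends → [11, 14, 18, 21]
21 → extends → [11, 14, 18, 21, 21]
20 → replaces 21 → [11, 14, 18, 20, 21]
17 → replaces 18 → [11, 14, 17, 20, 21]
2 → replaces 11 → [2, 14, 17, 20, 21]
17 → replaces 20 → [2, 14, 17, 17, 21]
Five tails, so the longest non-decreasing subsequence has length 5 (e.g. 11, 15, 18, 21, 21).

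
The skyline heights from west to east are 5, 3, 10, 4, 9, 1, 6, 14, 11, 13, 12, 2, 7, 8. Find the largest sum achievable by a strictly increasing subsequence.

Let S[i] be the best sum of a strictly increasing subsequence ending at i:
i:      1  2  3  4  5  6  7  8  9 10 11 12 13 14
a[i]:   5  3 10  4  9  1  6 14 11 13 12  2  7  8
S:      5  3 15  7 16  1 13 30 27 40 39  3 20 28
Maximum is 40 (e.g. 3 + 4 + 9 + 11 + 13).

40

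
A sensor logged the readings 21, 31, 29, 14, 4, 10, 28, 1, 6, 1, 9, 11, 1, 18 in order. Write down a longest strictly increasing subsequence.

Patience tails give the LIS length; then backtrack through the dp parents:
21 → extends → [21]
31 → extends → [21, 31]
29 → replaces 31 → [21, 29]
14 → replaces 21 → [14, 29]
4 → replaces 14 → [4, 29]
10 → replaces 29 → [4, 10]
28 → extends → [4, 10, 28]
1 → replaces 4 → [1, 10, 28]
6 → replaces 10 → [1, 6, 28]
1 → already a tail → [1, 6, 28]
9 → replaces 28 → [1, 6, 9]
11 → extends → [1, 6, 9, 11]
1 → already a tail → [1, 6, 9, 11]
18 → extends → [1, 6, 9, 11, 18]
Length 5; one witness is 4, 6, 9, 11, 18.

4, 6, 9, 11, 18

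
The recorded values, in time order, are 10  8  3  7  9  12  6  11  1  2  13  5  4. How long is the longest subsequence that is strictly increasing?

5

Track the smallest tail for each achievable length (strict):
10 → extends → [10]
8 → replaces 10 → [8]
3 → replaces 8 → [3]
7 → extends → [3, 7]
9 → extends → [3, 7, 9]
12 → extends → [3, 7, 9, 12]
6 → replaces 7 → [3, 6, 9, 12]
11 → replaces 12 → [3, 6, 9, 11]
1 → replaces 3 → [1, 6, 9, 11]
2 → replaces 6 → [1, 2, 9, 11]
13 → extends → [1, 2, 9, 11, 13]
5 → replaces 9 → [1, 2, 5, 11, 13]
4 → replaces 5 → [1, 2, 4, 11, 13]
Five tails, so the longest strictly increasing subsequence has length 5 (e.g. 3, 7, 9, 12, 13).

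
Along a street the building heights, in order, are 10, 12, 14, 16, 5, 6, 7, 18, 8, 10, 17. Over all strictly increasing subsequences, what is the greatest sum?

Let S[i] be the best sum of a strictly increasing subsequence ending at i:
i:      1  2  3  4  5  6  7  8  9 10 11
a[i]:  10 12 14 16  5  6  7 18  8 10 17
S:     10 22 36 52  5 11 18 70 26 36 69
Maximum is 70 (e.g. 10 + 12 + 14 + 16 + 18).

70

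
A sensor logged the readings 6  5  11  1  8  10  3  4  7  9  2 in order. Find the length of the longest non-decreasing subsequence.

Track the smallest tail for each achievable length (allowing ties):
6 → extends → [6]
5 → replaces 6 → [5]
11 → extends → [5, 11]
1 → replaces 5 → [1, 11]
8 → replaces 11 → [1, 8]
10 → extends → [1, 8, 10]
3 → replaces 8 → [1, 3, 10]
4 → replaces 10 → [1, 3, 4]
7 → extends → [1, 3, 4, 7]
9 → extends → [1, 3, 4, 7, 9]
2 → replaces 3 → [1, 2, 4, 7, 9]
Five tails, so the longest non-decreasing subsequence has length 5 (e.g. 1, 3, 4, 7, 9).

5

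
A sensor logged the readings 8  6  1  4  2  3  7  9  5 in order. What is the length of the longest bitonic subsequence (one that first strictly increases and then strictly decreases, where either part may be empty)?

6

inc[i] = longest strictly increasing subsequence ending at i; dec[i] = longest strictly decreasing subsequence starting at i:
i:     1 2 3 4 5 6 7 8 9
a[i]:  8 6 1 4 2 3 7 9 5
inc:   1 1 1 2 2 3 4 5 4
dec:   4 3 1 2 1 1 2 2 1
Best peak at i=8 (value 9): inc=5, dec=2, length 5+2−1 = 6.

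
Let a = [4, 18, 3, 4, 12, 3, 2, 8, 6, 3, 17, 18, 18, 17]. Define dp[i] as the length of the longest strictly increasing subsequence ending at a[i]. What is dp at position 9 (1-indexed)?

dp[i] = 1 + max{dp[j] : j<i, a[j]<a[i]} (or 1 if no such j):
i:      1  2  3  4  5  6  7  8  9 10 11 12 13 14
a[i]:   4 18  3  4 12  3  2  8  6  3 17 18 18 17
dp:     1  2  1  2  3  1  1  3  3  2  4  5  5  4
At index 9 the value is 3.

3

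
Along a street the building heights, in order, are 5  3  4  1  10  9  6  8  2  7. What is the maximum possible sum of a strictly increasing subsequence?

21

Let S[i] be the best sum of a strictly increasing subsequence ending at i:
i:      1  2  3  4  5  6  7  8  9 10
a[i]:   5  3  4  1 10  9  6  8  2  7
S:      5  3  7  1 17 16 13 21  3 20
Maximum is 21 (e.g. 3 + 4 + 6 + 8).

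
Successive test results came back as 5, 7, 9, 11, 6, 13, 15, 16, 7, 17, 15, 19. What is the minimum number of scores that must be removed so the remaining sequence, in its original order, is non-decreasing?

Fewest deletions = n − (longest non-decreasing subsequence).
Patience tails:
5 → extends → [5]
7 → extends → [5, 7]
9 → extends → [5, 7, 9]
11 → extends → [5, 7, 9, 11]
6 → replaces 7 → [5, 6, 9, 11]
13 → extends → [5, 6, 9, 11, 13]
15 → extends → [5, 6, 9, 11, 13, 15]
16 → extends → [5, 6, 9, 11, 13, 15, 16]
7 → replaces 9 → [5, 6, 7, 11, 13, 15, 16]
17 → extends → [5, 6, 7, 11, 13, 15, 16, 17]
15 → replaces 16 → [5, 6, 7, 11, 13, 15, 15, 17]
19 → extends → [5, 6, 7, 11, 13, 15, 15, 17, 19]
Longest non-decreasing subsequence has length 9, so deletions = 12 − 9 = 3.

3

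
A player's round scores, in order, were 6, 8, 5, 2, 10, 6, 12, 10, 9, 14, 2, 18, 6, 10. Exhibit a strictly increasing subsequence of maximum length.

Patience tails give the LIS length; then backtrack through the dp parents:
6 → extends → [6]
8 → extends → [6, 8]
5 → replaces 6 → [5, 8]
2 → replaces 5 → [2, 8]
10 → extends → [2, 8, 10]
6 → replaces 8 → [2, 6, 10]
12 → extends → [2, 6, 10, 12]
10 → already a tail → [2, 6, 10, 12]
9 → replaces 10 → [2, 6, 9, 12]
14 → extends → [2, 6, 9, 12, 14]
2 → already a tail → [2, 6, 9, 12, 14]
18 → extends → [2, 6, 9, 12, 14, 18]
6 → already a tail → [2, 6, 9, 12, 14, 18]
10 → replaces 12 → [2, 6, 9, 10, 14, 18]
Length 6; one witness is 6, 8, 10, 12, 14, 18.

6, 8, 10, 12, 14, 18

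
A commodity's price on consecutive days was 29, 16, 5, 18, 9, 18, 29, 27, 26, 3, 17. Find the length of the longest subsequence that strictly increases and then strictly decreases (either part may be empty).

7

inc[i] = longest strictly increasing subsequence ending at i; dec[i] = longest strictly decreasing subsequence starting at i:
i:      1  2  3  4  5  6  7  8  9 10 11
a[i]:  29 16  5 18  9 18 29 27 26  3 17
inc:    1  1  1  2  2  3  4  4  4  1  3
dec:    4  3  2  3  2  2  4  3  2  1  1
Best peak at i=7 (value 29): inc=4, dec=4, length 4+4−1 = 7.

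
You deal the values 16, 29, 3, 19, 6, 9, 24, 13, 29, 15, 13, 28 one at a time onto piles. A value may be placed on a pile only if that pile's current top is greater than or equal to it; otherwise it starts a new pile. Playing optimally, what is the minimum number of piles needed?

6

Place each on the leftmost legal pile:
16 → new pile 1 (tops now [16])
29 → new pile 2 (tops now [16, 29])
3 → pile 1 (tops now [3, 29])
19 → pile 2 (tops now [3, 19])
6 → pile 2 (tops now [3, 6])
9 → new pile 3 (tops now [3, 6, 9])
24 → new pile 4 (tops now [3, 6, 9, 24])
13 → pile 4 (tops now [3, 6, 9, 13])
29 → new pile 5 (tops now [3, 6, 9, 13, 29])
15 → pile 5 (tops now [3, 6, 9, 13, 15])
13 → pile 4 (tops now [3, 6, 9, 13, 15])
28 → new pile 6 (tops now [3, 6, 9, 13, 15, 28])
Six piles.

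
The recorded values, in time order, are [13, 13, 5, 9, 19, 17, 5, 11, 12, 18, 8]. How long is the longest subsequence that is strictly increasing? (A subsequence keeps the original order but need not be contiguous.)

Let dp[i] be the length of the longest such subsequence ending at index i:
i:      1  2  3  4  5  6  7  8  9 10 11
a[i]:  13 13  5  9 19 17  5 11 12 18  8
dp:     1  1  1  2  3  3  1  3  4  5  2
Maximum dp value is 5.

5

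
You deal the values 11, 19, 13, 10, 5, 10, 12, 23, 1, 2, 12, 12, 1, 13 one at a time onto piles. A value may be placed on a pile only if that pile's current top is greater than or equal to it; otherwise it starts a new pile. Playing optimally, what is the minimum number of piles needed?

4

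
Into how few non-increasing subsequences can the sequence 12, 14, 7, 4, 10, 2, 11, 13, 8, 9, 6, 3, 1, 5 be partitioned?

4

Place each on the leftmost legal pile:
12 → new pile 1 (tops now [12])
14 → new pile 2 (tops now [12, 14])
7 → pile 1 (tops now [7, 14])
4 → pile 1 (tops now [4, 14])
10 → pile 2 (tops now [4, 10])
2 → pile 1 (tops now [2, 10])
11 → new pile 3 (tops now [2, 10, 11])
13 → new pile 4 (tops now [2, 10, 11, 13])
8 → pile 2 (tops now [2, 8, 11, 13])
9 → pile 3 (tops now [2, 8, 9, 13])
6 → pile 2 (tops now [2, 6, 9, 13])
3 → pile 2 (tops now [2, 3, 9, 13])
1 → pile 1 (tops now [1, 3, 9, 13])
5 → pile 3 (tops now [1, 3, 5, 13])
Four piles.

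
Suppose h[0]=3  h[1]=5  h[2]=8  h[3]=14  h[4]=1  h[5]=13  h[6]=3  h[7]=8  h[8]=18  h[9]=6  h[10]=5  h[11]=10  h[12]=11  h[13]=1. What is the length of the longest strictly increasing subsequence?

5

Track the smallest tail for each achievable length (strict):
3 → extends → [3]
5 → extends → [3, 5]
8 → extends → [3, 5, 8]
14 → extends → [3, 5, 8, 14]
1 → replaces 3 → [1, 5, 8, 14]
13 → replaces 14 → [1, 5, 8, 13]
3 → replaces 5 → [1, 3, 8, 13]
8 → already a tail → [1, 3, 8, 13]
18 → extends → [1, 3, 8, 13, 18]
6 → replaces 8 → [1, 3, 6, 13, 18]
5 → replaces 6 → [1, 3, 5, 13, 18]
10 → replaces 13 → [1, 3, 5, 10, 18]
11 → replaces 18 → [1, 3, 5, 10, 11]
1 → already a tail → [1, 3, 5, 10, 11]
Five tails, so the longest strictly increasing subsequence has length 5 (e.g. 3, 5, 8, 14, 18).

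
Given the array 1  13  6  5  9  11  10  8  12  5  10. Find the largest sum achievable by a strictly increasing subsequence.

Let S[i] be the best sum of a strictly increasing subsequence ending at i:
i:      1  2  3  4  5  6  7  8  9 10 11
a[i]:   1 13  6  5  9 11 10  8 12  5 10
S:      1 14  7  6 16 27 26 15 39  6 26
Maximum is 39 (e.g. 1 + 6 + 9 + 11 + 12).

39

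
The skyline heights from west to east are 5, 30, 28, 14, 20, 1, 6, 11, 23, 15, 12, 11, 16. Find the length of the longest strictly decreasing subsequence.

Let dp[i] be the longest strictly decreasing subsequence ending at i:
i:      1  2  3  4  5  6  7  8  9 10 11 12 13
a[i]:   5 30 28 14 20  1  6 11 23 15 12 11 16
dp:     1  1  2  3  3  4  4  4  3  4  5  6  4
Maximum is 6.

6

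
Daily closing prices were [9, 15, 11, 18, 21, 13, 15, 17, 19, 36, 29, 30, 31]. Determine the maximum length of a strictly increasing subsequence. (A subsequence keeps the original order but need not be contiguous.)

Let dp[i] be the length of the longest such subsequence ending at index i:
i:      1  2  3  4  5  6  7  8  9 10 11 12 13
a[i]:   9 15 11 18 21 13 15 17 19 36 29 30 31
dp:     1  2  2  3  4  3  4  5  6  7  7  8  9
Maximum dp value is 9.

9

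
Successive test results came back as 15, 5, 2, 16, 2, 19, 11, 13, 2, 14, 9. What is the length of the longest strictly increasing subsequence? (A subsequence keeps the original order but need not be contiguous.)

Let dp[i] be the length of the longest such subsequence ending at index i:
i:      1  2  3  4  5  6  7  8  9 10 11
a[i]:  15  5  2 16  2 19 11 13  2 14  9
dp:     1  1  1  2  1  3  2  3  1  4  2
Maximum dp value is 4.

4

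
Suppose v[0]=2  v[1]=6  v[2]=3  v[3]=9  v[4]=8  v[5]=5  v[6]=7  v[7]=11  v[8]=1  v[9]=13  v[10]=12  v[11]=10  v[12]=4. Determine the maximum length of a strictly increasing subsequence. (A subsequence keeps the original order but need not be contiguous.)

Track the smallest tail for each achievable length (strict):
2 → extends → [2]
6 → extends → [2, 6]
3 → replaces 6 → [2, 3]
9 → extends → [2, 3, 9]
8 → replaces 9 → [2, 3, 8]
5 → replaces 8 → [2, 3, 5]
7 → extends → [2, 3, 5, 7]
11 → extends → [2, 3, 5, 7, 11]
1 → replaces 2 → [1, 3, 5, 7, 11]
13 → extends → [1, 3, 5, 7, 11, 13]
12 → replaces 13 → [1, 3, 5, 7, 11, 12]
10 → replaces 11 → [1, 3, 5, 7, 10, 12]
4 → replaces 5 → [1, 3, 4, 7, 10, 12]
Six tails, so the longest strictly increasing subsequence has length 6 (e.g. 2, 3, 5, 7, 11, 13).

6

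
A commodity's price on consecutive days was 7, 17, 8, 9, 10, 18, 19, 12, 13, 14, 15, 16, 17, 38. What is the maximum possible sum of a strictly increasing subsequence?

159

Let S[i] be the best sum of a strictly increasing subsequence ending at i:
i:       1   2   3   4   5   6   7   8   9  10  11  12  13  14
a[i]:    7  17   8   9  10  18  19  12  13  14  15  16  17  38
S:       7  24  15  24  34  52  71  46  59  73  88 104 121 159
Maximum is 159 (e.g. 7 + 8 + 9 + 10 + 12 + 13 + 14 + 15 + 16 + 17 + 38).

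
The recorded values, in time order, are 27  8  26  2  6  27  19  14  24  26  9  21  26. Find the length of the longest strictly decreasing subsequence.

5

Negate each value so 'decreasing' becomes 'increasing', then run patience tails on the negated sequence:
-27 → extends → [-27]
-8 → extends → [-27, -8]
-26 → replaces -8 → [-27, -26]
-2 → extends → [-27, -26, -2]
-6 → replaces -2 → [-27, -26, -6]
-27 → already a tail → [-27, -26, -6]
-19 → replaces -6 → [-27, -26, -19]
-14 → extends → [-27, -26, -19, -14]
-24 → replaces -19 → [-27, -26, -24, -14]
-26 → already a tail → [-27, -26, -24, -14]
-9 → extends → [-27, -26, -24, -14, -9]
-21 → replaces -14 → [-27, -26, -24, -21, -9]
-26 → already a tail → [-27, -26, -24, -21, -9]
Five tails, so the longest strictly decreasing subsequence of the original has length 5.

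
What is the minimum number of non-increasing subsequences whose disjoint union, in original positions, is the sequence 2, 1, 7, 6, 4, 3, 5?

3

The minimum number of non-increasing subsequences covering a sequence equals the length of its longest strictly increasing subsequence.
LIS length is 3 (e.g. 2, 4, 5), so 3 piles are needed.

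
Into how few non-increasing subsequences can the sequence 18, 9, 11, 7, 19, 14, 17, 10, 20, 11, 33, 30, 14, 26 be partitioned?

The minimum number of non-increasing subsequences covering a sequence equals the length of its longest strictly increasing subsequence.
LIS length is 6 (e.g. 9, 11, 14, 17, 20, 33), so 6 piles are needed.

6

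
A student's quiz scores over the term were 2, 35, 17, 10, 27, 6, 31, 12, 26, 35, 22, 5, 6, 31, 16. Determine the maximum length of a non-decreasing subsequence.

Track the smallest tail for each achievable length (allowing ties):
2 → extends → [2]
35 → extends → [2, 35]
17 → replaces 35 → [2, 17]
10 → replaces 17 → [2, 10]
27 → extends → [2, 10, 27]
6 → replaces 10 → [2, 6, 27]
31 → extends → [2, 6, 27, 31]
12 → replaces 27 → [2, 6, 12, 31]
26 → replaces 31 → [2, 6, 12, 26]
35 → extends → [2, 6, 12, 26, 35]
22 → replaces 26 → [2, 6, 12, 22, 35]
5 → replaces 6 → [2, 5, 12, 22, 35]
6 → replaces 12 → [2, 5, 6, 22, 35]
31 → replaces 35 → [2, 5, 6, 22, 31]
16 → replaces 22 → [2, 5, 6, 16, 31]
Five tails, so the longest non-decreasing subsequence has length 5 (e.g. 2, 17, 27, 31, 35).

5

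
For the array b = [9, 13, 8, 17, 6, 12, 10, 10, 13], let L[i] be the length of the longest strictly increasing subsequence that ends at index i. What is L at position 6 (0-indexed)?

2

dp[i] = 1 + max{dp[j] : j<i, b[j]<b[i]} (or 1 if no such j):
i:      0  1  2  3  4  5  6  7  8
b[i]:   9 13  8 17  6 12 10 10 13
dp:     1  2  1  3  1  2  2  2  3
At index 6 the value is 2.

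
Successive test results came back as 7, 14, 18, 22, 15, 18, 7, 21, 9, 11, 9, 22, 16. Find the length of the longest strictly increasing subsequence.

6

Let dp[i] be the length of the longest such subsequence ending at index i:
i:      1  2  3  4  5  6  7  8  9 10 11 12 13
a[i]:   7 14 18 22 15 18  7 21  9 11  9 22 16
dp:     1  2  3  4  3  4  1  5  2  3  2  6  4
Maximum dp value is 6.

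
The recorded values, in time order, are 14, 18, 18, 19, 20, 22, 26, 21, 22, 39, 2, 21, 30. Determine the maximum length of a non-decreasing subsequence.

8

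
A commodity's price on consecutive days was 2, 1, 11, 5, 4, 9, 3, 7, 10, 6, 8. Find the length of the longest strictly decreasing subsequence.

4

Let dp[i] be the longest strictly decreasing subsequence ending at i:
i:      1  2  3  4  5  6  7  8  9 10 11
a[i]:   2  1 11  5  4  9  3  7 10  6  8
dp:     1  2  1  2  3  2  4  3  2  4  3
Maximum is 4.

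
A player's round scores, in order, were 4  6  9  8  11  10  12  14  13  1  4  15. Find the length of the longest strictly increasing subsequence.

7

Let dp[i] be the length of the longest such subsequence ending at index i:
i:      1  2  3  4  5  6  7  8  9 10 11 12
a[i]:   4  6  9  8 11 10 12 14 13  1  4 15
dp:     1  2  3  3  4  4  5  6  6  1  2  7
Maximum dp value is 7.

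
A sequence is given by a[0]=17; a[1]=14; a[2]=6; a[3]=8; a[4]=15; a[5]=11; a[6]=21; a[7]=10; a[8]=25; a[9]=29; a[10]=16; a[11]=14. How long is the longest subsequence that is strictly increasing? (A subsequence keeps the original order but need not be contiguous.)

6

Track the smallest tail for each achievable length (strict):
17 → extends → [17]
14 → replaces 17 → [14]
6 → replaces 14 → [6]
8 → extends → [6, 8]
15 → extends → [6, 8, 15]
11 → replaces 15 → [6, 8, 11]
21 → extends → [6, 8, 11, 21]
10 → replaces 11 → [6, 8, 10, 21]
25 → extends → [6, 8, 10, 21, 25]
29 → extends → [6, 8, 10, 21, 25, 29]
16 → replaces 21 → [6, 8, 10, 16, 25, 29]
14 → replaces 16 → [6, 8, 10, 14, 25, 29]
Six tails, so the longest strictly increasing subsequence has length 6 (e.g. 6, 8, 15, 21, 25, 29).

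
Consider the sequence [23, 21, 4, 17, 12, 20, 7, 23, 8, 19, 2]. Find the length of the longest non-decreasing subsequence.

4

Let dp[i] be the length of the longest such subsequence ending at index i:
i:      1  2  3  4  5  6  7  8  9 10 11
a[i]:  23 21  4 17 12 20  7 23  8 19  2
dp:     1  1  1  2  2  3  2  4  3  4  1
Maximum dp value is 4.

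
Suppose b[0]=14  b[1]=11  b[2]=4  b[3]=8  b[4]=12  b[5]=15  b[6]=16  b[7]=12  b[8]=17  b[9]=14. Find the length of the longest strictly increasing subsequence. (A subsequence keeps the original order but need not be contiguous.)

Track the smallest tail for each achievable length (strict):
14 → extends → [14]
11 → replaces 14 → [11]
4 → replaces 11 → [4]
8 → extends → [4, 8]
12 → extends → [4, 8, 12]
15 → extends → [4, 8, 12, 15]
16 → extends → [4, 8, 12, 15, 16]
12 → already a tail → [4, 8, 12, 15, 16]
17 → extends → [4, 8, 12, 15, 16, 17]
14 → replaces 15 → [4, 8, 12, 14, 16, 17]
Six tails, so the longest strictly increasing subsequence has length 6 (e.g. 4, 8, 12, 15, 16, 17).

6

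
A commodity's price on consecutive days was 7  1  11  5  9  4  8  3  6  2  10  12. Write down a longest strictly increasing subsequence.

1, 5, 9, 10, 12

Patience tails give the LIS length; then backtrack through the dp parents:
7 → extends → [7]
1 → replaces 7 → [1]
11 → extends → [1, 11]
5 → replaces 11 → [1, 5]
9 → extends → [1, 5, 9]
4 → replaces 5 → [1, 4, 9]
8 → replaces 9 → [1, 4, 8]
3 → replaces 4 → [1, 3, 8]
6 → replaces 8 → [1, 3, 6]
2 → replaces 3 → [1, 2, 6]
10 → extends → [1, 2, 6, 10]
12 → extends → [1, 2, 6, 10, 12]
Length 5; one witness is 1, 5, 9, 10, 12.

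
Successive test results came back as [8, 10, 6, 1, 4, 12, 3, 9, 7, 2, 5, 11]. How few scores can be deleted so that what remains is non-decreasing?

Fewest deletions = n − (longest non-decreasing subsequence).
Patience tails:
8 → extends → [8]
10 → extends → [8, 10]
6 → replaces 8 → [6, 10]
1 → replaces 6 → [1, 10]
4 → replaces 10 → [1, 4]
12 → extends → [1, 4, 12]
3 → replaces 4 → [1, 3, 12]
9 → replaces 12 → [1, 3, 9]
7 → replaces 9 → [1, 3, 7]
2 → replaces 3 → [1, 2, 7]
5 → replaces 7 → [1, 2, 5]
11 → extends → [1, 2, 5, 11]
Longest non-decreasing subsequence has length 4, so deletions = 12 − 4 = 8.

8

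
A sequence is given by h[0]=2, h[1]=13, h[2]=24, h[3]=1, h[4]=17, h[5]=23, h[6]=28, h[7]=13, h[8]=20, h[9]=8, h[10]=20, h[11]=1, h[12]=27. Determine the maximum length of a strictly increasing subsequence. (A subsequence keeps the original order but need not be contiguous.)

Let dp[i] be the length of the longest such subsequence ending at index i:
i:      0  1  2  3  4  5  6  7  8  9 10 11 12
h[i]:   2 13 24  1 17 23 28 13 20  8 20  1 27
dp:     1  2  3  1  3  4  5  2  4  2  4  1  5
Maximum dp value is 5.

5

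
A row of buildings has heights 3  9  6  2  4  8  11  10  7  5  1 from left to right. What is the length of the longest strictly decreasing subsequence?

Negate each value so 'decreasing' becomes 'increasing', then run patience tails on the negated sequence:
-3 → extends → [-3]
-9 → replaces -3 → [-9]
-6 → extends → [-9, -6]
-2 → extends → [-9, -6, -2]
-4 → replaces -2 → [-9, -6, -4]
-8 → replaces -6 → [-9, -8, -4]
-11 → replaces -9 → [-11, -8, -4]
-10 → replaces -8 → [-11, -10, -4]
-7 → replaces -4 → [-11, -10, -7]
-5 → extends → [-11, -10, -7, -5]
-1 → extends → [-11, -10, -7, -5, -1]
Five tails, so the longest strictly decreasing subsequence of the original has length 5.

5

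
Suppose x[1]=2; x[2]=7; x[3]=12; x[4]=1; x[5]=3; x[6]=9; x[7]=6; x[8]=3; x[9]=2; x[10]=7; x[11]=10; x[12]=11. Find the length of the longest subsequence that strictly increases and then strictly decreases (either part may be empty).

7

inc[i] = longest strictly increasing subsequence ending at i; dec[i] = longest strictly decreasing subsequence starting at i:
i:      1  2  3  4  5  6  7  8  9 10 11 12
x[i]:   2  7 12  1  3  9  6  3  2  7 10 11
inc:    1  2  3  1  2  3  3  2  2  4  5  6
dec:    2  4  5  1  2  4  3  2  1  1  1  1
Best peak at i=3 (value 12): inc=3, dec=5, length 3+5−1 = 7.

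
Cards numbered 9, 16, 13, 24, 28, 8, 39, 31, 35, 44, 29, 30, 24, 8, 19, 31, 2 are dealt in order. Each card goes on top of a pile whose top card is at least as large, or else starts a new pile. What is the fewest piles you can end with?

7

The minimum number of non-increasing subsequences covering a sequence equals the length of its longest strictly increasing subsequence.
LIS length is 7 (e.g. 9, 16, 24, 28, 31, 35, 44), so 7 piles are needed.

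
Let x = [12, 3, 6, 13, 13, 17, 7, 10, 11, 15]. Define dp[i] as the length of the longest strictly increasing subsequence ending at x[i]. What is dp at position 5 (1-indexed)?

3

dp[i] = 1 + max{dp[j] : j<i, x[j]<x[i]} (or 1 if no such j):
i:      1  2  3  4  5  6  7  8  9 10
x[i]:  12  3  6 13 13 17  7 10 11 15
dp:     1  1  2  3  3  4  3  4  5  6
At index 5 the value is 3.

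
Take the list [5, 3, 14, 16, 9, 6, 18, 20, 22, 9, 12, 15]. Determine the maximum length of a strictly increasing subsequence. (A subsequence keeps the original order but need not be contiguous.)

Track the smallest tail for each achievable length (strict):
5 → extends → [5]
3 → replaces 5 → [3]
14 → extends → [3, 14]
16 → extends → [3, 14, 16]
9 → replaces 14 → [3, 9, 16]
6 → replaces 9 → [3, 6, 16]
18 → extends → [3, 6, 16, 18]
20 → extends → [3, 6, 16, 18, 20]
22 → extends → [3, 6, 16, 18, 20, 22]
9 → replaces 16 → [3, 6, 9, 18, 20, 22]
12 → replaces 18 → [3, 6, 9, 12, 20, 22]
15 → replaces 20 → [3, 6, 9, 12, 15, 22]
Six tails, so the longest strictly increasing subsequence has length 6 (e.g. 5, 14, 16, 18, 20, 22).

6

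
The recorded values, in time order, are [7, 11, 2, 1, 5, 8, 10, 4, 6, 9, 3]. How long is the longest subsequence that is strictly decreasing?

Let dp[i] be the longest strictly decreasing subsequence ending at i:
i:      1  2  3  4  5  6  7  8  9 10 11
a[i]:   7 11  2  1  5  8 10  4  6  9  3
dp:     1  1  2  3  2  2  2  3  3  3  4
Maximum is 4.

4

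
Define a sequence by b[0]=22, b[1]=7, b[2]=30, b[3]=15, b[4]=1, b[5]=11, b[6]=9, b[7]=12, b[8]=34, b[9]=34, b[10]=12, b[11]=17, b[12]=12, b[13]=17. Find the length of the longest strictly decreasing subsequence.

4

Let dp[i] be the longest strictly decreasing subsequence ending at i:
i:      0  1  2  3  4  5  6  7  8  9 10 11 12 13
b[i]:  22  7 30 15  1 11  9 12 34 34 12 17 12 17
dp:     1  2  1  2  3  3  4  3  1  1  3  2  3  2
Maximum is 4.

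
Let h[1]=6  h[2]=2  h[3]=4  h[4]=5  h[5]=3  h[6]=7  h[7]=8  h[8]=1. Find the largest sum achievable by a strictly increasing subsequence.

Let S[i] be the best sum of a strictly increasing subsequence ending at i:
i:      1  2  3  4  5  6  7  8
h[i]:   6  2  4  5  3  7  8  1
S:      6  2  6 11  5 18 26  1
Maximum is 26 (e.g. 2 + 4 + 5 + 7 + 8).

26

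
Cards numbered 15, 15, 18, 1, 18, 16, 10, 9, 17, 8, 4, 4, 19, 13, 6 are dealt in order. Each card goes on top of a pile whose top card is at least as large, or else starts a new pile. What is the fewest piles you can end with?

4

The minimum number of non-increasing subsequences covering a sequence equals the length of its longest strictly increasing subsequence.
LIS length is 4 (e.g. 15, 16, 17, 19), so 4 piles are needed.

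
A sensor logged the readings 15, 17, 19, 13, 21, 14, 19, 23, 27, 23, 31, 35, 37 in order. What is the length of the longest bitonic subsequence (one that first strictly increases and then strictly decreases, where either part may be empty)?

inc[i] = longest strictly increasing subsequence ending at i; dec[i] = longest strictly decreasing subsequence starting at i:
i:      1  2  3  4  5  6  7  8  9 10 11 12 13
a[i]:  15 17 19 13 21 14 19 23 27 23 31 35 37
inc:    1  2  3  1  4  2  3  5  6  5  7  8  9
dec:    2  2  2  1  2  1  1  1  2  1  1  1  1
Best peak at i=13 (value 37): inc=9, dec=1, length 9+1−1 = 9.

9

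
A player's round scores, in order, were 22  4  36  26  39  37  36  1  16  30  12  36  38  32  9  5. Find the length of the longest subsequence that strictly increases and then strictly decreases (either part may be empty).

inc[i] = longest strictly increasing subsequence ending at i; dec[i] = longest strictly decreasing subsequence starting at i:
i:      1  2  3  4  5  6  7  8  9 10 11 12 13 14 15 16
a[i]:  22  4 36 26 39 37 36  1 16 30 12 36 38 32  9  5
inc:    1  1  2  2  3  3  3  1  2  3  2  4  5  4  2  2
dec:    5  2  6  5  7  6  5  1  4  4  3  4  4  3  2  1
Best peak at i=5 (value 39): inc=3, dec=7, length 3+7−1 = 9.

9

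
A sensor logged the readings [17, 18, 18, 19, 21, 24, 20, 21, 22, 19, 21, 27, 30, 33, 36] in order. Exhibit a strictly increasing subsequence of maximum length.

17, 18, 19, 20, 21, 22, 27, 30, 33, 36

Patience tails give the LIS length; then backtrack through the dp parents:
17 → extends → [17]
18 → extends → [17, 18]
18 → already a tail → [17, 18]
19 → extends → [17, 18, 19]
21 → extends → [17, 18, 19, 21]
24 → extends → [17, 18, 19, 21, 24]
20 → replaces 21 → [17, 18, 19, 20, 24]
21 → replaces 24 → [17, 18, 19, 20, 21]
22 → extends → [17, 18, 19, 20, 21, 22]
19 → already a tail → [17, 18, 19, 20, 21, 22]
21 → already a tail → [17, 18, 19, 20, 21, 22]
27 → extends → [17, 18, 19, 20, 21, 22, 27]
30 → extends → [17, 18, 19, 20, 21, 22, 27, 30]
33 → extends → [17, 18, 19, 20, 21, 22, 27, 30, 33]
36 → extends → [17, 18, 19, 20, 21, 22, 27, 30, 33, 36]
Length 10; one witness is 17, 18, 19, 20, 21, 22, 27, 30, 33, 36.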